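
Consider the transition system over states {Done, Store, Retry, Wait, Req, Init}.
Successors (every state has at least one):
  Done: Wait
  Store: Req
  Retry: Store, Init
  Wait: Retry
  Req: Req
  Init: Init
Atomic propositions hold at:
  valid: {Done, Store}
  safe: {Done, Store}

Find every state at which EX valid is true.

Sat(EX valid) = {s : some successor in {Done, Store}} = {Retry}

{Retry}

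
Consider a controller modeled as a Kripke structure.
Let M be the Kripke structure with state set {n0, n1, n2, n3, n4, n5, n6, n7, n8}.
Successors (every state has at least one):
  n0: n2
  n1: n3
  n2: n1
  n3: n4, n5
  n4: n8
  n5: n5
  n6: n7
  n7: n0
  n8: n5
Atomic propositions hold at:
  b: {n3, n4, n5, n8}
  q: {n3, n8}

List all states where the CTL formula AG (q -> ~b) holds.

Sat(~b) = {n0, n1, n2, n6, n7}
Sat(q -> ~b) = {n0, n1, n2, n4, n5, n6, n7}
AG (q -> ~b): greatest fixpoint, start Z0 = {n0, n1, n2, n4, n5, n6, n7}, keep only states in Sat with every successor in Z. Z1 = {n0, n2, n5, n6, n7}; Z2 = {n0, n5, n6, n7}; Z3 = {n5, n6, n7}; Z4 = {n5, n6}; Z5 = {n5}; fixed.
Sat(AG (q -> ~b)) = {n5}

{n5}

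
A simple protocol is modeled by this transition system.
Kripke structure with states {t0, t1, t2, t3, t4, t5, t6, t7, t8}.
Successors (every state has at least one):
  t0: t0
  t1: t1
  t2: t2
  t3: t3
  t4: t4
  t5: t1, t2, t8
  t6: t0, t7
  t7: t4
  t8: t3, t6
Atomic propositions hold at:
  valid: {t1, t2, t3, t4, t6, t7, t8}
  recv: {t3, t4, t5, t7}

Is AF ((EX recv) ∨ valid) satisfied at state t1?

Sat(EX recv) = {s : some successor in {t3, t4, t5, t7}} = {t3, t4, t6, t7, t8}
Sat((EX recv) ∨ valid) = {t1, t2, t3, t4, t6, t7, t8}
AF ((EX recv) ∨ valid): least fixpoint, start Z0 = {t1, t2, t3, t4, t6, t7, t8}, add states with every successor in Z. Z1 = {t1, t2, t3, t4, t5, t6, t7, t8}; fixed.
Sat(AF ((EX recv) ∨ valid)) = {t1, t2, t3, t4, t5, t6, t7, t8}
t1 ∈ Sat(AF ((EX recv) ∨ valid)) = {t1, t2, t3, t4, t5, t6, t7, t8}, so the formula holds at t1.

Yes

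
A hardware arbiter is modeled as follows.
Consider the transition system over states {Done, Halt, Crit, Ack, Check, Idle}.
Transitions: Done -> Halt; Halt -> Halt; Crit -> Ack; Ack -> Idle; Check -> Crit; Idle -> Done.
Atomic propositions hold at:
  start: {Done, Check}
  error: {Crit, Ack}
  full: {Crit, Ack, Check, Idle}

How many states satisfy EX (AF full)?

3

AF full: least fixpoint, start Z0 = {Crit, Ack, Check, Idle}, add states with every successor in Z. Already a fixed point.
Sat(AF full) = {Crit, Ack, Check, Idle}
Sat(EX (AF full)) = {s : some successor in {Crit, Ack, Check, Idle}} = {Crit, Ack, Check}
|Sat(EX (AF full))| = |{Crit, Ack, Check}| = 3.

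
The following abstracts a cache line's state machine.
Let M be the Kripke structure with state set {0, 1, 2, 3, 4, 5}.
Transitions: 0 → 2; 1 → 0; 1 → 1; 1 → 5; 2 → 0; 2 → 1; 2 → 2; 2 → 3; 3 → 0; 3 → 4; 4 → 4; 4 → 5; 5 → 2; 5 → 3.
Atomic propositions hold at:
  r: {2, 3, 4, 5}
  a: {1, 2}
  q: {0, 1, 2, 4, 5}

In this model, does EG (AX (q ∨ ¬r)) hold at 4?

Sat(¬r) = {0, 1}
Sat(q ∨ ¬r) = {0, 1, 2, 4, 5}
Sat(AX (q ∨ ¬r)) = {s : every successor in {0, 1, 2, 4, 5}} = {0, 1, 3, 4}
EG (AX (q ∨ ¬r)): greatest fixpoint, start Z0 = {0, 1, 3, 4}, keep only states in Sat with some successor in Z. Z1 = {1, 3, 4}; fixed.
Sat(EG (AX (q ∨ ¬r))) = {1, 3, 4}
4 ∈ Sat(EG (AX (q ∨ ¬r))) = {1, 3, 4}, so the formula holds at 4.

Yes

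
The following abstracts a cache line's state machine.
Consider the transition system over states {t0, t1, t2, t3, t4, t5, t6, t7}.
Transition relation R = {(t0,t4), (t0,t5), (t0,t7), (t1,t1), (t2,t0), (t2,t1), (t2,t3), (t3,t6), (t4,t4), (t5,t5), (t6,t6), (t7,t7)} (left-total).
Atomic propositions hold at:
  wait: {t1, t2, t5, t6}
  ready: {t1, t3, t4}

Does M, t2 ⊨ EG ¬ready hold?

Yes

Sat(¬ready) = {t0, t2, t5, t6, t7}
EG ¬ready: greatest fixpoint, start Z0 = {t0, t2, t5, t6, t7}, keep only states in Sat with some successor in Z. Already a fixed point.
Sat(EG ¬ready) = {t0, t2, t5, t6, t7}
t2 ∈ Sat(EG ¬ready) = {t0, t2, t5, t6, t7}, so the formula holds at t2.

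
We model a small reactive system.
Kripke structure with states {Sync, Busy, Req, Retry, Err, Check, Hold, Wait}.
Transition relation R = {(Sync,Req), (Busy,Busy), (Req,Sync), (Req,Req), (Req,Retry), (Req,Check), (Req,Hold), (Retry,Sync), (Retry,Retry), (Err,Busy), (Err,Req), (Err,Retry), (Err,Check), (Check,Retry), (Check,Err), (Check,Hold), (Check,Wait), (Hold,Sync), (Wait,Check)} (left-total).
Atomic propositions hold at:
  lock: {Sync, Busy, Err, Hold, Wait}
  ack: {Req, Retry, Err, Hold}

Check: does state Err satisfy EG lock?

EG lock: greatest fixpoint, start Z0 = {Sync, Busy, Err, Hold, Wait}, keep only states in Sat with some successor in Z. Z1 = {Busy, Err, Hold}; Z2 = {Busy, Err}; fixed.
Sat(EG lock) = {Busy, Err}
Err ∈ Sat(EG lock) = {Busy, Err}, so the formula holds at Err.

Yes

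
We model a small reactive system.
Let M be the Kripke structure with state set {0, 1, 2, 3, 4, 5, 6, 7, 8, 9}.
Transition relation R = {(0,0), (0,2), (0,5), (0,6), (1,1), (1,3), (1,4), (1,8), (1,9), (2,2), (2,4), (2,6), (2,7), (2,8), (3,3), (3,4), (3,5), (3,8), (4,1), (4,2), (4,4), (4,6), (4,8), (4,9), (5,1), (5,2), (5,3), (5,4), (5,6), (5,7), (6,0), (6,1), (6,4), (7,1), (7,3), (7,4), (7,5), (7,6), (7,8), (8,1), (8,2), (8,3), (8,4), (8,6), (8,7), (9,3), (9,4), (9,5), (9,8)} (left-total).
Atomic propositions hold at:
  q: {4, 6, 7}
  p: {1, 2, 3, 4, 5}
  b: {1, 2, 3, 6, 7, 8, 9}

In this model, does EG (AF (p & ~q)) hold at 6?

Sat(~q) = {0, 1, 2, 3, 5, 8, 9}
Sat(p & ~q) = {1, 2, 3, 5}
AF (p & ~q): least fixpoint, start Z0 = {1, 2, 3, 5}, add states with every successor in Z. Already a fixed point.
Sat(AF (p & ~q)) = {1, 2, 3, 5}
EG (AF (p & ~q)): greatest fixpoint, start Z0 = {1, 2, 3, 5}, keep only states in Sat with some successor in Z. Already a fixed point.
Sat(EG (AF (p & ~q))) = {1, 2, 3, 5}
6 ∉ Sat(EG (AF (p & ~q))) = {1, 2, 3, 5}, so the formula does not hold at 6.

No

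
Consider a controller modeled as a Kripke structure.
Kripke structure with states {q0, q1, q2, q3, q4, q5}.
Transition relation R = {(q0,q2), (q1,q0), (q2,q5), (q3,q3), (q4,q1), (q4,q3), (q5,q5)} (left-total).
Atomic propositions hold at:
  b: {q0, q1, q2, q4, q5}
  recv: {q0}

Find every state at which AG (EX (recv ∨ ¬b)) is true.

Sat(¬b) = {q3}
Sat(recv ∨ ¬b) = {q0, q3}
Sat(EX (recv ∨ ¬b)) = {s : some successor in {q0, q3}} = {q1, q3, q4}
AG (EX (recv ∨ ¬b)): greatest fixpoint, start Z0 = {q1, q3, q4}, keep only states in Sat with every successor in Z. Z1 = {q3, q4}; Z2 = {q3}; fixed.
Sat(AG (EX (recv ∨ ¬b))) = {q3}

{q3}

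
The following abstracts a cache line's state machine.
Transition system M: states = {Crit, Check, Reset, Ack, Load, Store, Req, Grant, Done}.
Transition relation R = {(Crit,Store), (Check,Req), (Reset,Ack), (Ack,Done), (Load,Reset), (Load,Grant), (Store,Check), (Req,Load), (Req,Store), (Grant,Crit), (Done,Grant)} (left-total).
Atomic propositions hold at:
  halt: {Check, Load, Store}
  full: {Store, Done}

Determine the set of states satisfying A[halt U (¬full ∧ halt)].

Sat(¬full) = {Crit, Check, Reset, Ack, Load, Req, Grant}
Sat(¬full ∧ halt) = {Check, Load}
A[halt U (¬full ∧ halt)]: least fixpoint, start Z0 = Sat((¬full ∧ halt)) = {Check, Load}, add states in Sat(halt) with every successor in Z. Z1 = {Check, Load, Store}; fixed.
Sat(A[halt U (¬full ∧ halt)]) = {Check, Load, Store}

{Check, Load, Store}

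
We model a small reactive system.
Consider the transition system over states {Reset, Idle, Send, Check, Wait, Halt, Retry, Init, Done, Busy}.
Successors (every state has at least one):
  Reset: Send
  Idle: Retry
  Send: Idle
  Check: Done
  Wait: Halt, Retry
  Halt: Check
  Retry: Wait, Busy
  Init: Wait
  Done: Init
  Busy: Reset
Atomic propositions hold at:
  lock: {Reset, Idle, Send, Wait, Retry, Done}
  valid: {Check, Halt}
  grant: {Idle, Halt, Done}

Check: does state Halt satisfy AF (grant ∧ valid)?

Yes

Sat(grant ∧ valid) = {Halt}
AF (grant ∧ valid): least fixpoint, start Z0 = {Halt}, add states with every successor in Z. Already a fixed point.
Sat(AF (grant ∧ valid)) = {Halt}
Halt ∈ Sat(AF (grant ∧ valid)) = {Halt}, so the formula holds at Halt.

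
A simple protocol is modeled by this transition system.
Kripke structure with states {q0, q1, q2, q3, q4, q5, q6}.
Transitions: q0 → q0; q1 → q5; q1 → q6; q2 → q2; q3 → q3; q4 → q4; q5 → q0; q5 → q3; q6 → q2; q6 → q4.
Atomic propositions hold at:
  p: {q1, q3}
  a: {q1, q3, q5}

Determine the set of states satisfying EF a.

{q1, q3, q5}

EF a: least fixpoint, start Z0 = {q1, q3, q5}, add states with some successor in Z. Already a fixed point.
Sat(EF a) = {q1, q3, q5}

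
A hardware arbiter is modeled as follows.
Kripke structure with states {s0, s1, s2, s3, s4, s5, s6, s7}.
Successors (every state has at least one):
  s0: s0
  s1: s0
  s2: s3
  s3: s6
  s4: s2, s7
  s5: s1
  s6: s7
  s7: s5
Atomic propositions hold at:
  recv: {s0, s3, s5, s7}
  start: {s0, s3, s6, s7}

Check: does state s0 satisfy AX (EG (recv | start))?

Yes

Sat(recv | start) = {s0, s3, s5, s6, s7}
EG (recv | start): greatest fixpoint, start Z0 = {s0, s3, s5, s6, s7}, keep only states in Sat with some successor in Z. Z1 = {s0, s3, s6, s7}; Z2 = {s0, s3, s6}; Z3 = {s0, s3}; Z4 = {s0}; fixed.
Sat(EG (recv | start)) = {s0}
Sat(AX (EG (recv | start))) = {s : every successor in {s0}} = {s0, s1}
s0 ∈ Sat(AX (EG (recv | start))) = {s0, s1}, so the formula holds at s0.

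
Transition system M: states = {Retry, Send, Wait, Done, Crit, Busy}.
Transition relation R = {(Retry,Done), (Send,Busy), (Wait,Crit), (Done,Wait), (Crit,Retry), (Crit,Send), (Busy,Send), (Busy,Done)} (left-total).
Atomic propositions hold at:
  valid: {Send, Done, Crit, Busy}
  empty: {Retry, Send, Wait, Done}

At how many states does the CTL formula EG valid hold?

3

EG valid: greatest fixpoint, start Z0 = {Send, Done, Crit, Busy}, keep only states in Sat with some successor in Z. Z1 = {Send, Crit, Busy}; fixed.
Sat(EG valid) = {Send, Crit, Busy}
|Sat(EG valid)| = |{Send, Crit, Busy}| = 3.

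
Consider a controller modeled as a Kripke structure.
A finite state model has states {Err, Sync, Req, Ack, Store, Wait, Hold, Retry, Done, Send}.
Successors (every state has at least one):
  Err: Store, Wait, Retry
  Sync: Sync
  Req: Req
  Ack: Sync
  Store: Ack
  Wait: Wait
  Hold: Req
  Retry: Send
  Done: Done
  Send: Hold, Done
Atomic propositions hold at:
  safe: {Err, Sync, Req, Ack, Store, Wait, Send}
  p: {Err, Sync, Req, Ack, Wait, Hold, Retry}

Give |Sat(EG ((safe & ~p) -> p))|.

Sat(~p) = {Store, Done, Send}
Sat(safe & ~p) = {Store, Send}
Sat((safe & ~p) -> p) = {Err, Sync, Req, Ack, Wait, Hold, Retry, Done}
EG ((safe & ~p) -> p): greatest fixpoint, start Z0 = {Err, Sync, Req, Ack, Wait, Hold, Retry, Done}, keep only states in Sat with some successor in Z. Z1 = {Err, Sync, Req, Ack, Wait, Hold, Done}; fixed.
Sat(EG ((safe & ~p) -> p)) = {Err, Sync, Req, Ack, Wait, Hold, Done}
|Sat(EG ((safe & ~p) -> p))| = |{Err, Sync, Req, Ack, Wait, Hold, Done}| = 7.

7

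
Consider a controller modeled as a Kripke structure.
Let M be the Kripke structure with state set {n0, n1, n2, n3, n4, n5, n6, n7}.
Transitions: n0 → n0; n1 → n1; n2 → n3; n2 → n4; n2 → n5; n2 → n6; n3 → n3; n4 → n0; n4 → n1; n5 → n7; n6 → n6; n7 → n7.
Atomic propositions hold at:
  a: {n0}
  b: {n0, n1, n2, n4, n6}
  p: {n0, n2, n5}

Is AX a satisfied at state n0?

Yes

Sat(AX a) = {s : every successor in {n0}} = {n0}
n0 ∈ Sat(AX a) = {n0}, so the formula holds at n0.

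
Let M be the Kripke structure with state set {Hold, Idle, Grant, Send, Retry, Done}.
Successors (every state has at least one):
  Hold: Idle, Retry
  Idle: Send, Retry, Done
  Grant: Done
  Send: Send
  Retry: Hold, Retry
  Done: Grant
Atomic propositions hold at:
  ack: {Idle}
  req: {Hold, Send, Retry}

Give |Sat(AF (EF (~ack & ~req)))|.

Sat(~ack) = {Hold, Grant, Send, Retry, Done}
Sat(~req) = {Idle, Grant, Done}
Sat(~ack & ~req) = {Grant, Done}
EF (~ack & ~req): least fixpoint, start Z0 = {Grant, Done}, add states with some successor in Z. Z1 = {Idle, Grant, Done}; Z2 = {Hold, Idle, Grant, Done}; Z3 = {Hold, Idle, Grant, Retry, Done}; fixed.
Sat(EF (~ack & ~req)) = {Hold, Idle, Grant, Retry, Done}
AF (EF (~ack & ~req)): least fixpoint, start Z0 = {Hold, Idle, Grant, Retry, Done}, add states with every successor in Z. Already a fixed point.
Sat(AF (EF (~ack & ~req))) = {Hold, Idle, Grant, Retry, Done}
|Sat(AF (EF (~ack & ~req)))| = |{Hold, Idle, Grant, Retry, Done}| = 5.

5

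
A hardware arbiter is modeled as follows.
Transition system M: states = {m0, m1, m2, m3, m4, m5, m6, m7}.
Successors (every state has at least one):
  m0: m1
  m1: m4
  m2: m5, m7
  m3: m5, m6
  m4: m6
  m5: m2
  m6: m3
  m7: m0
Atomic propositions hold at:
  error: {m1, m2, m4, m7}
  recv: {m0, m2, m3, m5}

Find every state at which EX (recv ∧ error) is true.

{m5}

Sat(recv ∧ error) = {m2}
Sat(EX (recv ∧ error)) = {s : some successor in {m2}} = {m5}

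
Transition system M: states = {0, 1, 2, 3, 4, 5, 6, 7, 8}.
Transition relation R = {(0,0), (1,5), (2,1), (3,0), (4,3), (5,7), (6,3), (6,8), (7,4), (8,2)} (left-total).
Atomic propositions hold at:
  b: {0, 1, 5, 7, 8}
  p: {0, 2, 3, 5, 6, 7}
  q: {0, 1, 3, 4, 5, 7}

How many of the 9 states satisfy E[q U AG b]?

AG b: greatest fixpoint, start Z0 = {0, 1, 5, 7, 8}, keep only states in Sat with every successor in Z. Z1 = {0, 1, 5}; Z2 = {0, 1}; Z3 = {0}; fixed.
Sat(AG b) = {0}
E[q U AG b]: least fixpoint, start Z0 = Sat(AG b) = {0}, add states in Sat(q) with some successor in Z. Z1 = {0, 3}; Z2 = {0, 3, 4}; Z3 = {0, 3, 4, 7}; Z4 = {0, 3, 4, 5, 7}; Z5 = {0, 1, 3, 4, 5, 7}; fixed.
Sat(E[q U AG b]) = {0, 1, 3, 4, 5, 7}
|Sat(E[q U AG b])| = |{0, 1, 3, 4, 5, 7}| = 6.

6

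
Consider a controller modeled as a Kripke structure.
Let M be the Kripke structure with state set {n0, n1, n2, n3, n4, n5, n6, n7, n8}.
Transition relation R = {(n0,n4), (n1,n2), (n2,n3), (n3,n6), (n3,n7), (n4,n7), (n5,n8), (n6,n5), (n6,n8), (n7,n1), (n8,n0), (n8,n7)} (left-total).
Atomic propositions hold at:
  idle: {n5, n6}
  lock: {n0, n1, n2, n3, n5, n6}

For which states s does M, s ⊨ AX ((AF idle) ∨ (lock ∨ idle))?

AF idle: least fixpoint, start Z0 = {n5, n6}, add states with every successor in Z. Already a fixed point.
Sat(AF idle) = {n5, n6}
Sat(lock ∨ idle) = {n0, n1, n2, n3, n5, n6}
Sat((AF idle) ∨ (lock ∨ idle)) = {n0, n1, n2, n3, n5, n6}
Sat(AX ((AF idle) ∨ (lock ∨ idle))) = {s : every successor in {n0, n1, n2, n3, n5, n6}} = {n1, n2, n7}

{n1, n2, n7}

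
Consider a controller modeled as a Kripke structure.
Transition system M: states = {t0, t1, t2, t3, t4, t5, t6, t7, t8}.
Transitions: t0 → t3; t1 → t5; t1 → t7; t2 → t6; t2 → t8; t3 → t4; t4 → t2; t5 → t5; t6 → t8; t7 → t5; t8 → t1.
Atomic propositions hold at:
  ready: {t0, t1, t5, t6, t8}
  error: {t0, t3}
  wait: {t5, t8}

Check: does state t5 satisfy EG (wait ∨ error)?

Yes

Sat(wait ∨ error) = {t0, t3, t5, t8}
EG (wait ∨ error): greatest fixpoint, start Z0 = {t0, t3, t5, t8}, keep only states in Sat with some successor in Z. Z1 = {t0, t5}; Z2 = {t5}; fixed.
Sat(EG (wait ∨ error)) = {t5}
t5 ∈ Sat(EG (wait ∨ error)) = {t5}, so the formula holds at t5.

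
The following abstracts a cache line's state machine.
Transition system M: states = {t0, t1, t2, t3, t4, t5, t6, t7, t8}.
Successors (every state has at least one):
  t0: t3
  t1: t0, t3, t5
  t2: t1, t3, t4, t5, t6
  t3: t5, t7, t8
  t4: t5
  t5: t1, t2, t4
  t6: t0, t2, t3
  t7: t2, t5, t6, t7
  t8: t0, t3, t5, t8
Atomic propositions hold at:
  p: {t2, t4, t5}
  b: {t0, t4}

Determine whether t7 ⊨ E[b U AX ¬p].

No

Sat(¬p) = {t0, t1, t3, t6, t7, t8}
Sat(AX ¬p) = {s : every successor in {t0, t1, t3, t6, t7, t8}} = {t0}
E[b U AX ¬p]: least fixpoint, start Z0 = Sat(AX ¬p) = {t0}, add states in Sat(b) with some successor in Z. Already a fixed point.
Sat(E[b U AX ¬p]) = {t0}
t7 ∉ Sat(E[b U AX ¬p]) = {t0}, so the formula does not hold at t7.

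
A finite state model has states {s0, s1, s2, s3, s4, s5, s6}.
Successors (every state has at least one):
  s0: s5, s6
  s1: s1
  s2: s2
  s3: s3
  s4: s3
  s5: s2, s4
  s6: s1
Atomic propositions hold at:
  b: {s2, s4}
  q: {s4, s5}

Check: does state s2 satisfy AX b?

Yes

Sat(AX b) = {s : every successor in {s2, s4}} = {s2, s5}
s2 ∈ Sat(AX b) = {s2, s5}, so the formula holds at s2.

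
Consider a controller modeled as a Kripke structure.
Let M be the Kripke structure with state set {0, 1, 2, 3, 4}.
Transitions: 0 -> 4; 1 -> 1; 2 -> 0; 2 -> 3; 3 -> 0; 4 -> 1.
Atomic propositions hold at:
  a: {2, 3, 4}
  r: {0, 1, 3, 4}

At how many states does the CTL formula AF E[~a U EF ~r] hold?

Sat(~a) = {0, 1}
Sat(~r) = {2}
EF ~r: least fixpoint, start Z0 = {2}, add states with some successor in Z. Already a fixed point.
Sat(EF ~r) = {2}
E[~a U EF ~r]: least fixpoint, start Z0 = Sat(EF ~r) = {2}, add states in Sat(~a) with some successor in Z. Already a fixed point.
Sat(E[~a U EF ~r]) = {2}
AF E[~a U EF ~r]: least fixpoint, start Z0 = {2}, add states with every successor in Z. Already a fixed point.
Sat(AF E[~a U EF ~r]) = {2}
|Sat(AF E[~a U EF ~r])| = |{2}| = 1.

1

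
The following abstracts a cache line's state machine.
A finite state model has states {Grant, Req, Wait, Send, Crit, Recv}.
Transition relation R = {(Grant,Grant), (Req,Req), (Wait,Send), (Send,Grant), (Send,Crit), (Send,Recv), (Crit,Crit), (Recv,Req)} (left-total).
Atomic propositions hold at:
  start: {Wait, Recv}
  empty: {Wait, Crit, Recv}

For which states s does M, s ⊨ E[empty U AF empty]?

AF empty: least fixpoint, start Z0 = {Wait, Crit, Recv}, add states with every successor in Z. Already a fixed point.
Sat(AF empty) = {Wait, Crit, Recv}
E[empty U AF empty]: least fixpoint, start Z0 = Sat(AF empty) = {Wait, Crit, Recv}, add states in Sat(empty) with some successor in Z. Already a fixed point.
Sat(E[empty U AF empty]) = {Wait, Crit, Recv}

{Wait, Crit, Recv}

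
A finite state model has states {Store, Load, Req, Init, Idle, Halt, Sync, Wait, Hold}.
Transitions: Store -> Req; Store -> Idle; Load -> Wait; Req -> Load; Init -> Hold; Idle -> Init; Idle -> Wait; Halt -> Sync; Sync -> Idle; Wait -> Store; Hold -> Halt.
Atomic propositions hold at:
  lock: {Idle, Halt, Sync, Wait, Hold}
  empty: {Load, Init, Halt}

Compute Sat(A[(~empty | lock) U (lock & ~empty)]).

{Idle, Halt, Sync, Wait, Hold}

Sat(~empty) = {Store, Req, Idle, Sync, Wait, Hold}
Sat(~empty | lock) = {Store, Req, Idle, Halt, Sync, Wait, Hold}
Sat(lock & ~empty) = {Idle, Sync, Wait, Hold}
A[(~empty | lock) U (lock & ~empty)]: least fixpoint, start Z0 = Sat((lock & ~empty)) = {Idle, Sync, Wait, Hold}, add states in Sat(~empty | lock) with every successor in Z. Z1 = {Idle, Halt, Sync, Wait, Hold}; fixed.
Sat(A[(~empty | lock) U (lock & ~empty)]) = {Idle, Halt, Sync, Wait, Hold}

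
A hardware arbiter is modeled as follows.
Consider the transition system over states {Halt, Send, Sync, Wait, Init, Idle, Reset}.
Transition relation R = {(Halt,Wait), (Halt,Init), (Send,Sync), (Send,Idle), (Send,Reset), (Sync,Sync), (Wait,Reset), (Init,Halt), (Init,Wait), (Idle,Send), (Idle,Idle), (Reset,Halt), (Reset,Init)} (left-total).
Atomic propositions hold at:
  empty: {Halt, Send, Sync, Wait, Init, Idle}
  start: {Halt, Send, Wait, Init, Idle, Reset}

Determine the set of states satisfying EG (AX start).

{Halt, Wait, Init, Idle, Reset}

Sat(AX start) = {s : every successor in {Halt, Send, Wait, Init, Idle, Reset}} = {Halt, Wait, Init, Idle, Reset}
EG (AX start): greatest fixpoint, start Z0 = {Halt, Wait, Init, Idle, Reset}, keep only states in Sat with some successor in Z. Already a fixed point.
Sat(EG (AX start)) = {Halt, Wait, Init, Idle, Reset}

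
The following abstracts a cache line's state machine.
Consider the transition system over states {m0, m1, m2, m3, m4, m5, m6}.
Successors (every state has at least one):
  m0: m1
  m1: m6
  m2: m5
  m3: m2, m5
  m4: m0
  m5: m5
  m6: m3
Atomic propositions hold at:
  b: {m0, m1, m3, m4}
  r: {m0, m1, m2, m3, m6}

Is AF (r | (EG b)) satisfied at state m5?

EG b: greatest fixpoint, start Z0 = {m0, m1, m3, m4}, keep only states in Sat with some successor in Z. Z1 = {m0, m4}; Z2 = {m4}; Z3 = ∅; fixed.
Sat(EG b) = ∅
Sat(r | (EG b)) = {m0, m1, m2, m3, m6}
AF (r | (EG b)): least fixpoint, start Z0 = {m0, m1, m2, m3, m6}, add states with every successor in Z. Z1 = {m0, m1, m2, m3, m4, m6}; fixed.
Sat(AF (r | (EG b))) = {m0, m1, m2, m3, m4, m6}
m5 ∉ Sat(AF (r | (EG b))) = {m0, m1, m2, m3, m4, m6}, so the formula does not hold at m5.

No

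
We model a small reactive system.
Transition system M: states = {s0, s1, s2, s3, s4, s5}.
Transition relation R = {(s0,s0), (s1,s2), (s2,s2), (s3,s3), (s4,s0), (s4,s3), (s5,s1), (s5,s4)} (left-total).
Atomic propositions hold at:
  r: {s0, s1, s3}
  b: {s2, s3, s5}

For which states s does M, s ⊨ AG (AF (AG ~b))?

Sat(~b) = {s0, s1, s4}
AG ~b: greatest fixpoint, start Z0 = {s0, s1, s4}, keep only states in Sat with every successor in Z. Z1 = {s0}; fixed.
Sat(AG ~b) = {s0}
AF (AG ~b): least fixpoint, start Z0 = {s0}, add states with every successor in Z. Already a fixed point.
Sat(AF (AG ~b)) = {s0}
AG (AF (AG ~b)): greatest fixpoint, start Z0 = {s0}, keep only states in Sat with every successor in Z. Already a fixed point.
Sat(AG (AF (AG ~b))) = {s0}

{s0}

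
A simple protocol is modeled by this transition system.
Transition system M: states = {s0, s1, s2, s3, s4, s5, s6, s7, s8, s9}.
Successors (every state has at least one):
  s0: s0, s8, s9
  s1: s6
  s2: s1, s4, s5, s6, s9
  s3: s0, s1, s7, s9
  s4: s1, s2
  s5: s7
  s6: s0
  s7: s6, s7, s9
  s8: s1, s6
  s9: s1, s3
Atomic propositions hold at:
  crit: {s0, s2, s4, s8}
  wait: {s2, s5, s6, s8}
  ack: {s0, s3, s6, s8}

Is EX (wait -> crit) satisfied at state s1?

Sat(wait -> crit) = {s0, s1, s2, s3, s4, s7, s8, s9}
Sat(EX (wait -> crit)) = {s : some successor in {s0, s1, s2, s3, s4, s7, s8, s9}} = {s0, s2, s3, s4, s5, s6, s7, s8, s9}
s1 ∉ Sat(EX (wait -> crit)) = {s0, s2, s3, s4, s5, s6, s7, s8, s9}, so the formula does not hold at s1.

No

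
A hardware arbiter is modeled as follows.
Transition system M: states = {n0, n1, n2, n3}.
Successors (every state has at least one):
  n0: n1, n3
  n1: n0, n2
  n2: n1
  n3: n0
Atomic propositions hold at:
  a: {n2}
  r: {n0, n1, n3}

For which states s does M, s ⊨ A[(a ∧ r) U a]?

{n2}

Sat(a ∧ r) = ∅
A[(a ∧ r) U a]: least fixpoint, start Z0 = Sat(a) = {n2}, add states in Sat(a ∧ r) with every successor in Z. Already a fixed point.
Sat(A[(a ∧ r) U a]) = {n2}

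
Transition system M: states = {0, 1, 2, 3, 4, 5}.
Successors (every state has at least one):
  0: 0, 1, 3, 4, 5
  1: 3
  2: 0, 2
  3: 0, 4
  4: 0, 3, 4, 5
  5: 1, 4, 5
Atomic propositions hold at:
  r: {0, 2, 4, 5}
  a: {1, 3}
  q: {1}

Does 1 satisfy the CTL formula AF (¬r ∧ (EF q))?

Sat(¬r) = {1, 3}
EF q: least fixpoint, start Z0 = {1}, add states with some successor in Z. Z1 = {0, 1, 5}; Z2 = {0, 1, 2, 3, 4, 5}; fixed.
Sat(EF q) = {0, 1, 2, 3, 4, 5}
Sat(¬r ∧ (EF q)) = {1, 3}
AF (¬r ∧ (EF q)): least fixpoint, start Z0 = {1, 3}, add states with every successor in Z. Already a fixed point.
Sat(AF (¬r ∧ (EF q))) = {1, 3}
1 ∈ Sat(AF (¬r ∧ (EF q))) = {1, 3}, so the formula holds at 1.

Yes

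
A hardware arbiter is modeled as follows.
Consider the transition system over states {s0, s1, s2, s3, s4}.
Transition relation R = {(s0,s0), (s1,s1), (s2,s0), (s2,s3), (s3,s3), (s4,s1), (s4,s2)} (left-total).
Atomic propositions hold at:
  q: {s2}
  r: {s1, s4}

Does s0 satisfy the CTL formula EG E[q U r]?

E[q U r]: least fixpoint, start Z0 = Sat(r) = {s1, s4}, add states in Sat(q) with some successor in Z. Already a fixed point.
Sat(E[q U r]) = {s1, s4}
EG E[q U r]: greatest fixpoint, start Z0 = {s1, s4}, keep only states in Sat with some successor in Z. Already a fixed point.
Sat(EG E[q U r]) = {s1, s4}
s0 ∉ Sat(EG E[q U r]) = {s1, s4}, so the formula does not hold at s0.

No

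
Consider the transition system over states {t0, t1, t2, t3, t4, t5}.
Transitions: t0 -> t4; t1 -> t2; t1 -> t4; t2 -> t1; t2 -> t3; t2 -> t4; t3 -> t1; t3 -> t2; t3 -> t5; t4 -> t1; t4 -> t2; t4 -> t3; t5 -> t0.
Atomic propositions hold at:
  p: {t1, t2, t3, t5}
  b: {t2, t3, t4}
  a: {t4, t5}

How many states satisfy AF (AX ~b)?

1

Sat(~b) = {t0, t1, t5}
Sat(AX ~b) = {s : every successor in {t0, t1, t5}} = {t5}
AF (AX ~b): least fixpoint, start Z0 = {t5}, add states with every successor in Z. Already a fixed point.
Sat(AF (AX ~b)) = {t5}
|Sat(AF (AX ~b))| = |{t5}| = 1.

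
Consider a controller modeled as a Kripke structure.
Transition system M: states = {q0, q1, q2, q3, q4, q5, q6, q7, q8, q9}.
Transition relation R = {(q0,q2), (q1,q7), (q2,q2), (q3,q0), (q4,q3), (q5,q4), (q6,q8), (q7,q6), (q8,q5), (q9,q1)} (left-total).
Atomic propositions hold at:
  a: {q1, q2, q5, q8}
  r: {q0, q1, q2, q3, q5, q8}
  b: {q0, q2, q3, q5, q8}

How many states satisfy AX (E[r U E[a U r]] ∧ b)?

E[a U r]: least fixpoint, start Z0 = Sat(r) = {q0, q1, q2, q3, q5, q8}, add states in Sat(a) with some successor in Z. Already a fixed point.
Sat(E[a U r]) = {q0, q1, q2, q3, q5, q8}
E[r U E[a U r]]: least fixpoint, start Z0 = Sat(E[a U r]) = {q0, q1, q2, q3, q5, q8}, add states in Sat(r) with some successor in Z. Already a fixed point.
Sat(E[r U E[a U r]]) = {q0, q1, q2, q3, q5, q8}
Sat(E[r U E[a U r]] ∧ b) = {q0, q2, q3, q5, q8}
Sat(AX (E[r U E[a U r]] ∧ b)) = {s : every successor in {q0, q2, q3, q5, q8}} = {q0, q2, q3, q4, q6, q8}
|Sat(AX (E[r U E[a U r]] ∧ b))| = |{q0, q2, q3, q4, q6, q8}| = 6.

6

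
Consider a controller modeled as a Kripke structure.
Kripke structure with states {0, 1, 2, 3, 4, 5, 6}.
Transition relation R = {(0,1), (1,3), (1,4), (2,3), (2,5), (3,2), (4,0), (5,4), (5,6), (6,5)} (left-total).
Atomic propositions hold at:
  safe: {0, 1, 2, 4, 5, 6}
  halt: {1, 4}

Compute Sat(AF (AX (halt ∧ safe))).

{0, 4}

Sat(halt ∧ safe) = {1, 4}
Sat(AX (halt ∧ safe)) = {s : every successor in {1, 4}} = {0}
AF (AX (halt ∧ safe)): least fixpoint, start Z0 = {0}, add states with every successor in Z. Z1 = {0, 4}; fixed.
Sat(AF (AX (halt ∧ safe))) = {0, 4}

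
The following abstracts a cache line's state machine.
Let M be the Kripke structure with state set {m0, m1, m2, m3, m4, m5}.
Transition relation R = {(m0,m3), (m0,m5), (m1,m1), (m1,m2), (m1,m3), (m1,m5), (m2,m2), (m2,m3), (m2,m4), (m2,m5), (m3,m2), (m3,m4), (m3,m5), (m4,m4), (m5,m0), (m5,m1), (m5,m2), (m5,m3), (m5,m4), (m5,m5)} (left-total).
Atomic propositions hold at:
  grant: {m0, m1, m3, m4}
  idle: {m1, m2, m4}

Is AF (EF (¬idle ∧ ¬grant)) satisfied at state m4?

No

Sat(¬idle) = {m0, m3, m5}
Sat(¬grant) = {m2, m5}
Sat(¬idle ∧ ¬grant) = {m5}
EF (¬idle ∧ ¬grant): least fixpoint, start Z0 = {m5}, add states with some successor in Z. Z1 = {m0, m1, m2, m3, m5}; fixed.
Sat(EF (¬idle ∧ ¬grant)) = {m0, m1, m2, m3, m5}
AF (EF (¬idle ∧ ¬grant)): least fixpoint, start Z0 = {m0, m1, m2, m3, m5}, add states with every successor in Z. Already a fixed point.
Sat(AF (EF (¬idle ∧ ¬grant))) = {m0, m1, m2, m3, m5}
m4 ∉ Sat(AF (EF (¬idle ∧ ¬grant))) = {m0, m1, m2, m3, m5}, so the formula does not hold at m4.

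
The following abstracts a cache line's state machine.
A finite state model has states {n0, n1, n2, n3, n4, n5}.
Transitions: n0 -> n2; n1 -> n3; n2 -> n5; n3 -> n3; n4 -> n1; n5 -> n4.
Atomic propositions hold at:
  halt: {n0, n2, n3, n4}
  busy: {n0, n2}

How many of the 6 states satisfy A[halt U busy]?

2

A[halt U busy]: least fixpoint, start Z0 = Sat(busy) = {n0, n2}, add states in Sat(halt) with every successor in Z. Already a fixed point.
Sat(A[halt U busy]) = {n0, n2}
|Sat(A[halt U busy])| = |{n0, n2}| = 2.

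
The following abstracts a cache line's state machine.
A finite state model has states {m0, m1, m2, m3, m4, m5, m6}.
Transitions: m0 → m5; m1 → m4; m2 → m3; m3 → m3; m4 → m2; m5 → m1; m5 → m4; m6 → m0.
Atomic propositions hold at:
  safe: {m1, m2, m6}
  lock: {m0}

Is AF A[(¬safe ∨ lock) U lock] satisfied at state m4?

No

Sat(¬safe) = {m0, m3, m4, m5}
Sat(¬safe ∨ lock) = {m0, m3, m4, m5}
A[(¬safe ∨ lock) U lock]: least fixpoint, start Z0 = Sat(lock) = {m0}, add states in Sat(¬safe ∨ lock) with every successor in Z. Already a fixed point.
Sat(A[(¬safe ∨ lock) U lock]) = {m0}
AF A[(¬safe ∨ lock) U lock]: least fixpoint, start Z0 = {m0}, add states with every successor in Z. Z1 = {m0, m6}; fixed.
Sat(AF A[(¬safe ∨ lock) U lock]) = {m0, m6}
m4 ∉ Sat(AF A[(¬safe ∨ lock) U lock]) = {m0, m6}, so the formula does not hold at m4.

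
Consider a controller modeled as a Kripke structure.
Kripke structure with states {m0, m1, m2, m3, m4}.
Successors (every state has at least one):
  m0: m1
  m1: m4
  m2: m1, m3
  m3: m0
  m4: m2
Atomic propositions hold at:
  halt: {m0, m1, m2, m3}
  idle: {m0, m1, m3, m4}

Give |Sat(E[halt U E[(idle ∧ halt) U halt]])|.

Sat(idle ∧ halt) = {m0, m1, m3}
E[(idle ∧ halt) U halt]: least fixpoint, start Z0 = Sat(halt) = {m0, m1, m2, m3}, add states in Sat(idle ∧ halt) with some successor in Z. Already a fixed point.
Sat(E[(idle ∧ halt) U halt]) = {m0, m1, m2, m3}
E[halt U E[(idle ∧ halt) U halt]]: least fixpoint, start Z0 = Sat(E[(idle ∧ halt) U halt]) = {m0, m1, m2, m3}, add states in Sat(halt) with some successor in Z. Already a fixed point.
Sat(E[halt U E[(idle ∧ halt) U halt]]) = {m0, m1, m2, m3}
|Sat(E[halt U E[(idle ∧ halt) U halt]])| = |{m0, m1, m2, m3}| = 4.

4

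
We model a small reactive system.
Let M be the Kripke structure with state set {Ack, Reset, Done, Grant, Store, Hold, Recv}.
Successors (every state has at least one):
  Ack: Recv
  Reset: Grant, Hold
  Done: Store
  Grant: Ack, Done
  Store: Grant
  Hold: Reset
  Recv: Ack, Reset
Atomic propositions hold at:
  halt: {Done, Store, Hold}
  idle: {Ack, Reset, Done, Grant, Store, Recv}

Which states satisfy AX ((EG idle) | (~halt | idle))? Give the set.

{Ack, Done, Grant, Store, Hold, Recv}

EG idle: greatest fixpoint, start Z0 = {Ack, Reset, Done, Grant, Store, Recv}, keep only states in Sat with some successor in Z. Already a fixed point.
Sat(EG idle) = {Ack, Reset, Done, Grant, Store, Recv}
Sat(~halt) = {Ack, Reset, Grant, Recv}
Sat(~halt | idle) = {Ack, Reset, Done, Grant, Store, Recv}
Sat((EG idle) | (~halt | idle)) = {Ack, Reset, Done, Grant, Store, Recv}
Sat(AX ((EG idle) | (~halt | idle))) = {s : every successor in {Ack, Reset, Done, Grant, Store, Recv}} = {Ack, Done, Grant, Store, Hold, Recv}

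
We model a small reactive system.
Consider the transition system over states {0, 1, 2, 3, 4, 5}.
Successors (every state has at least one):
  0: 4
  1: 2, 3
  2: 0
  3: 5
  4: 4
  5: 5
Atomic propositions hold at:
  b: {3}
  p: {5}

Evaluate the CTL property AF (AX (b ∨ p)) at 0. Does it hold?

No

Sat(b ∨ p) = {3, 5}
Sat(AX (b ∨ p)) = {s : every successor in {3, 5}} = {3, 5}
AF (AX (b ∨ p)): least fixpoint, start Z0 = {3, 5}, add states with every successor in Z. Already a fixed point.
Sat(AF (AX (b ∨ p))) = {3, 5}
0 ∉ Sat(AF (AX (b ∨ p))) = {3, 5}, so the formula does not hold at 0.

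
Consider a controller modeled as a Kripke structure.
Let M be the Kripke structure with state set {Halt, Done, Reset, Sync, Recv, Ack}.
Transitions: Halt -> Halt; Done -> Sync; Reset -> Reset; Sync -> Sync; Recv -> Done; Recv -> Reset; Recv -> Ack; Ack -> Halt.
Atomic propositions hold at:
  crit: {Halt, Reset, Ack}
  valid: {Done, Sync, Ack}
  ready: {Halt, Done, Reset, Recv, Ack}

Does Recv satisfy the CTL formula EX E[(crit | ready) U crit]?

Sat(crit | ready) = {Halt, Done, Reset, Recv, Ack}
E[(crit | ready) U crit]: least fixpoint, start Z0 = Sat(crit) = {Halt, Reset, Ack}, add states in Sat(crit | ready) with some successor in Z. Z1 = {Halt, Reset, Recv, Ack}; fixed.
Sat(E[(crit | ready) U crit]) = {Halt, Reset, Recv, Ack}
Sat(EX E[(crit | ready) U crit]) = {s : some successor in {Halt, Reset, Recv, Ack}} = {Halt, Reset, Recv, Ack}
Recv ∈ Sat(EX E[(crit | ready) U crit]) = {Halt, Reset, Recv, Ack}, so the formula holds at Recv.

Yes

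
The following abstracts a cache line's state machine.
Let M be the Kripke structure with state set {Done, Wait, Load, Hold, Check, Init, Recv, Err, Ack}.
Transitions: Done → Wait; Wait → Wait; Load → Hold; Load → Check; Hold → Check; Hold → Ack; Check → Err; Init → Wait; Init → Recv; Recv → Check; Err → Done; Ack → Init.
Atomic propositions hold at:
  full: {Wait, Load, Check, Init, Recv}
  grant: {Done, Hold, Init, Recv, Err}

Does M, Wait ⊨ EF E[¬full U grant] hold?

No

Sat(¬full) = {Done, Hold, Err, Ack}
E[¬full U grant]: least fixpoint, start Z0 = Sat(grant) = {Done, Hold, Init, Recv, Err}, add states in Sat(¬full) with some successor in Z. Z1 = {Done, Hold, Init, Recv, Err, Ack}; fixed.
Sat(E[¬full U grant]) = {Done, Hold, Init, Recv, Err, Ack}
EF E[¬full U grant]: least fixpoint, start Z0 = {Done, Hold, Init, Recv, Err, Ack}, add states with some successor in Z. Z1 = {Done, Load, Hold, Check, Init, Recv, Err, Ack}; fixed.
Sat(EF E[¬full U grant]) = {Done, Load, Hold, Check, Init, Recv, Err, Ack}
Wait ∉ Sat(EF E[¬full U grant]) = {Done, Load, Hold, Check, Init, Recv, Err, Ack}, so the formula does not hold at Wait.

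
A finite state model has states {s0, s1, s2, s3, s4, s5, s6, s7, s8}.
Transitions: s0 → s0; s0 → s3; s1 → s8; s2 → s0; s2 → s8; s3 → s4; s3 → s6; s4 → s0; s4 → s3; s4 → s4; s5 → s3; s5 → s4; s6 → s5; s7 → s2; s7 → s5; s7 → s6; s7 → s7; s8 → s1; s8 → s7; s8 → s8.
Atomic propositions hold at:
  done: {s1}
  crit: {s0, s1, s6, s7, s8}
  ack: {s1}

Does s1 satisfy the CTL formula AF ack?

Yes

AF ack: least fixpoint, start Z0 = {s1}, add states with every successor in Z. Already a fixed point.
Sat(AF ack) = {s1}
s1 ∈ Sat(AF ack) = {s1}, so the formula holds at s1.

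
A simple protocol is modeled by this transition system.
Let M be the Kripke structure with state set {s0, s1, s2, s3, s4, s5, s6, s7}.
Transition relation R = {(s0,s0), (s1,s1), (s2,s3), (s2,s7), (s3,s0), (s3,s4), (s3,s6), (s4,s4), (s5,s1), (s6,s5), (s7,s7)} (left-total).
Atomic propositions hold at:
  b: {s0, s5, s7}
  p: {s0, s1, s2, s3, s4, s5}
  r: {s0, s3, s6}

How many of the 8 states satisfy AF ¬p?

Sat(¬p) = {s6, s7}
AF ¬p: least fixpoint, start Z0 = {s6, s7}, add states with every successor in Z. Already a fixed point.
Sat(AF ¬p) = {s6, s7}
|Sat(AF ¬p)| = |{s6, s7}| = 2.

2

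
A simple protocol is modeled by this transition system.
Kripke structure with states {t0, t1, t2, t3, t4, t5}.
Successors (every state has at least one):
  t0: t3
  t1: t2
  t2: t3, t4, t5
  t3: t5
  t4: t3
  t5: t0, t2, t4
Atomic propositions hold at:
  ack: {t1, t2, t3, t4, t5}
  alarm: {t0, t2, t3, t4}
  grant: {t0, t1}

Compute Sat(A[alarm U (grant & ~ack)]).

Sat(~ack) = {t0}
Sat(grant & ~ack) = {t0}
A[alarm U (grant & ~ack)]: least fixpoint, start Z0 = Sat((grant & ~ack)) = {t0}, add states in Sat(alarm) with every successor in Z. Already a fixed point.
Sat(A[alarm U (grant & ~ack)]) = {t0}

{t0}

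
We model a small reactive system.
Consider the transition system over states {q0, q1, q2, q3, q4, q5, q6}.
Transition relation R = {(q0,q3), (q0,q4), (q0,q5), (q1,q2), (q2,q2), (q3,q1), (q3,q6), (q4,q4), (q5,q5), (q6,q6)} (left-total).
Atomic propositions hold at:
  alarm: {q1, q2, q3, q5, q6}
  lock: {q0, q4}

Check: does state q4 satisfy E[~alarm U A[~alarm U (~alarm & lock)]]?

Yes

Sat(~alarm) = {q0, q4}
Sat(~alarm & lock) = {q0, q4}
A[~alarm U (~alarm & lock)]: least fixpoint, start Z0 = Sat((~alarm & lock)) = {q0, q4}, add states in Sat(~alarm) with every successor in Z. Already a fixed point.
Sat(A[~alarm U (~alarm & lock)]) = {q0, q4}
E[~alarm U A[~alarm U (~alarm & lock)]]: least fixpoint, start Z0 = Sat(A[~alarm U (~alarm & lock)]) = {q0, q4}, add states in Sat(~alarm) with some successor in Z. Already a fixed point.
Sat(E[~alarm U A[~alarm U (~alarm & lock)]]) = {q0, q4}
q4 ∈ Sat(E[~alarm U A[~alarm U (~alarm & lock)]]) = {q0, q4}, so the formula holds at q4.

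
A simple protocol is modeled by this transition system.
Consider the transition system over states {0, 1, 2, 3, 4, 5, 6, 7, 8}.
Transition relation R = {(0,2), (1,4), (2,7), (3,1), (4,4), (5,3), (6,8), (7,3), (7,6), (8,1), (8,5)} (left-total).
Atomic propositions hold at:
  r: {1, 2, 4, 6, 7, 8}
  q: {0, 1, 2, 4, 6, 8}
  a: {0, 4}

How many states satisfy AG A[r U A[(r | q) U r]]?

2

Sat(r | q) = {0, 1, 2, 4, 6, 7, 8}
A[(r | q) U r]: least fixpoint, start Z0 = Sat(r) = {1, 2, 4, 6, 7, 8}, add states in Sat(r | q) with every successor in Z. Z1 = {0, 1, 2, 4, 6, 7, 8}; fixed.
Sat(A[(r | q) U r]) = {0, 1, 2, 4, 6, 7, 8}
A[r U A[(r | q) U r]]: least fixpoint, start Z0 = Sat(A[(r | q) U r]) = {0, 1, 2, 4, 6, 7, 8}, add states in Sat(r) with every successor in Z. Already a fixed point.
Sat(A[r U A[(r | q) U r]]) = {0, 1, 2, 4, 6, 7, 8}
AG A[r U A[(r | q) U r]]: greatest fixpoint, start Z0 = {0, 1, 2, 4, 6, 7, 8}, keep only states in Sat with every successor in Z. Z1 = {0, 1, 2, 4, 6}; Z2 = {0, 1, 4}; Z3 = {1, 4}; fixed.
Sat(AG A[r U A[(r | q) U r]]) = {1, 4}
|Sat(AG A[r U A[(r | q) U r]])| = |{1, 4}| = 2.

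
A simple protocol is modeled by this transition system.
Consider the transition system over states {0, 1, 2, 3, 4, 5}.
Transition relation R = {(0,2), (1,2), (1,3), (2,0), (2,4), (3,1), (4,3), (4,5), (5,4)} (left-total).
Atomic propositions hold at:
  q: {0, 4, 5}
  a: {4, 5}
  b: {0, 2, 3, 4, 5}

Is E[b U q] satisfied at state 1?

No

E[b U q]: least fixpoint, start Z0 = Sat(q) = {0, 4, 5}, add states in Sat(b) with some successor in Z. Z1 = {0, 2, 4, 5}; fixed.
Sat(E[b U q]) = {0, 2, 4, 5}
1 ∉ Sat(E[b U q]) = {0, 2, 4, 5}, so the formula does not hold at 1.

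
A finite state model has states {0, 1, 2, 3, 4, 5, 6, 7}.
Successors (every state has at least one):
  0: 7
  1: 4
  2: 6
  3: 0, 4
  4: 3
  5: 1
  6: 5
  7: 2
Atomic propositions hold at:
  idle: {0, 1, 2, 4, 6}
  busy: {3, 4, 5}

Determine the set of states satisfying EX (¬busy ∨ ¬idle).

{0, 2, 3, 4, 5, 6, 7}

Sat(¬busy) = {0, 1, 2, 6, 7}
Sat(¬idle) = {3, 5, 7}
Sat(¬busy ∨ ¬idle) = {0, 1, 2, 3, 5, 6, 7}
Sat(EX (¬busy ∨ ¬idle)) = {s : some successor in {0, 1, 2, 3, 5, 6, 7}} = {0, 2, 3, 4, 5, 6, 7}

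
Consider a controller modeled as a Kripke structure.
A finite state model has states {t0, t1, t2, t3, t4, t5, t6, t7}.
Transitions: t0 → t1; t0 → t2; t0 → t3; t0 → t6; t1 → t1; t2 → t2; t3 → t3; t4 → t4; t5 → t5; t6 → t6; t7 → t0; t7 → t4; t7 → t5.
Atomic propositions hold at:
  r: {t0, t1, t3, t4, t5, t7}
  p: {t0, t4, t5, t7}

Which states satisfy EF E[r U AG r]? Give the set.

AG r: greatest fixpoint, start Z0 = {t0, t1, t3, t4, t5, t7}, keep only states in Sat with every successor in Z. Z1 = {t1, t3, t4, t5, t7}; Z2 = {t1, t3, t4, t5}; fixed.
Sat(AG r) = {t1, t3, t4, t5}
E[r U AG r]: least fixpoint, start Z0 = Sat(AG r) = {t1, t3, t4, t5}, add states in Sat(r) with some successor in Z. Z1 = {t0, t1, t3, t4, t5, t7}; fixed.
Sat(E[r U AG r]) = {t0, t1, t3, t4, t5, t7}
EF E[r U AG r]: least fixpoint, start Z0 = {t0, t1, t3, t4, t5, t7}, add states with some successor in Z. Already a fixed point.
Sat(EF E[r U AG r]) = {t0, t1, t3, t4, t5, t7}

{t0, t1, t3, t4, t5, t7}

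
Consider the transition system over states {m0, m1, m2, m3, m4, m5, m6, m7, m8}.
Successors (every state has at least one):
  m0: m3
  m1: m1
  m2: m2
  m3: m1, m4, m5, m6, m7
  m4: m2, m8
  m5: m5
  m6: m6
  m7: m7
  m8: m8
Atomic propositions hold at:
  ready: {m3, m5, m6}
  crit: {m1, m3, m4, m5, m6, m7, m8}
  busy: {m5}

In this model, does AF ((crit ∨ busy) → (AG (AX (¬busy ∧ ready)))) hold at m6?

Sat(crit ∨ busy) = {m1, m3, m4, m5, m6, m7, m8}
Sat(¬busy) = {m0, m1, m2, m3, m4, m6, m7, m8}
Sat(¬busy ∧ ready) = {m3, m6}
Sat(AX (¬busy ∧ ready)) = {s : every successor in {m3, m6}} = {m0, m6}
AG (AX (¬busy ∧ ready)): greatest fixpoint, start Z0 = {m0, m6}, keep only states in Sat with every successor in Z. Z1 = {m6}; fixed.
Sat(AG (AX (¬busy ∧ ready))) = {m6}
Sat((crit ∨ busy) → (AG (AX (¬busy ∧ ready)))) = {m0, m2, m6}
AF ((crit ∨ busy) → (AG (AX (¬busy ∧ ready)))): least fixpoint, start Z0 = {m0, m2, m6}, add states with every successor in Z. Already a fixed point.
Sat(AF ((crit ∨ busy) → (AG (AX (¬busy ∧ ready))))) = {m0, m2, m6}
m6 ∈ Sat(AF ((crit ∨ busy) → (AG (AX (¬busy ∧ ready))))) = {m0, m2, m6}, so the formula holds at m6.

Yes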